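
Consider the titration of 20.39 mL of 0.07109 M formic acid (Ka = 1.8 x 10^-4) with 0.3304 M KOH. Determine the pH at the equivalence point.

n(HCOOH) = 0.07109 x 0.02039 = 0.001450 mol; V(KOH) at equivalence = 0.001450/0.3304 = 0.004387 L.
At equivalence all the acid is converted to HCOO-; total volume = 0.02039 + 0.004387 = 0.02478 L, so [HCOO-] = 0.001450/0.02478 = 0.05850 M.
Kb = Kw/Ka = 1.0e-14 / 1.8 x 10^-4 = 5.56e-11.
[OH^-] = sqrt(Kb x [HCOO-]) = sqrt(5.56e-11 x 0.05850) = 1.80e-6 M.
pOH = 5.74, so pH = 14.00 - 5.74 = 8.26.

8.26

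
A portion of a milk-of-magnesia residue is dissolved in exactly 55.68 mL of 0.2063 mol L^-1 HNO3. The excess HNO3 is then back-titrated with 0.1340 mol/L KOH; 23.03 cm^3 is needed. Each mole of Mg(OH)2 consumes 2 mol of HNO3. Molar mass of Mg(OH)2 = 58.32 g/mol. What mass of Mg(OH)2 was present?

0.245 g

Total n(HNO3) added = 0.2063 x 0.05568 = 0.01149 mol.
n(KOH) used = 0.1340 x 0.02303 = 0.003086 mol, which equals the excess n(HNO3).
So n(HNO3) consumed by the sample = 0.01149 - 0.003086 = 0.008401 mol.
n(Mg(OH)2) = 0.008401 / 2 = 0.004200 mol.
mass = 0.004200 mol x 58.32 g/mol = 0.245 g.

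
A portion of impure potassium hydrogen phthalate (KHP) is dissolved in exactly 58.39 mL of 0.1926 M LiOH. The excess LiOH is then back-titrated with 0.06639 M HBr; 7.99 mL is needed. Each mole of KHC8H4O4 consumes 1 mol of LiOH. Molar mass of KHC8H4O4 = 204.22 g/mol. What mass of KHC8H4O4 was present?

Total n(LiOH) added = 0.1926 x 0.05839 = 0.01125 mol.
n(HBr) used = 0.06639 x 0.007990 = 0.0005305 mol, which equals the excess n(LiOH).
So n(LiOH) consumed by the sample = 0.01125 - 0.0005305 = 0.01072 mol.
n(KHC8H4O4) = 0.01072 / 1 = 0.01072 mol.
mass = 0.01072 mol x 204.22 g/mol = 2.19 g.

2.19 g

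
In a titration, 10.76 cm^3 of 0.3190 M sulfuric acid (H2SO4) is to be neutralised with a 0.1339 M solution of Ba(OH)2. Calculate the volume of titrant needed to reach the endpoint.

25.6 mL

n(H2SO4) = 0.3190 mol/L x 0.01076 L = 0.003432 mol.
At equivalence n(Ba(OH)2) = n(H2SO4) = 0.003432 mol.
V(Ba(OH)2) = 0.003432 / 0.1339 = 0.02563 L = 25.6 mL.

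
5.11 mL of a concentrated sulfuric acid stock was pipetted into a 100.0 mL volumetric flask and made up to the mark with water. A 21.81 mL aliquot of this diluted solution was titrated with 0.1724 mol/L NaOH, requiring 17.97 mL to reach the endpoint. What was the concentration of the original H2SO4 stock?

n(NaOH) = 0.1724 x 0.01797 = 0.003098 mol.
n(H2SO4) in the aliquot = 0.003098 x 1/2 = 0.001549 mol.
[diluted H2SO4] = 0.001549 / 0.02181 = 0.07102 M.
Dilution factor = 100.0/5.110 = 19.57, so [stock] = 0.07102 x 19.57 = 1.39 M.

1.39 M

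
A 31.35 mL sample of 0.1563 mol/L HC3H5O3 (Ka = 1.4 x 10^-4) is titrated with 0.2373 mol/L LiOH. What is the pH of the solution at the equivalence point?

8.41

n(HC3H5O3) = 0.1563 x 0.03135 = 0.004900 mol; V(LiOH) at equivalence = 0.004900/0.2373 = 0.02065 L.
At equivalence all the acid is converted to C3H5O3-; total volume = 0.03135 + 0.02065 = 0.05200 L, so [C3H5O3-] = 0.004900/0.05200 = 0.09423 M.
Kb = Kw/Ka = 1.0e-14 / 1.4 x 10^-4 = 7.14e-11.
[OH^-] = sqrt(Kb x [C3H5O3-]) = sqrt(7.14e-11 x 0.09423) = 2.59e-6 M.
pOH = 5.59, so pH = 14.00 - 5.59 = 8.41.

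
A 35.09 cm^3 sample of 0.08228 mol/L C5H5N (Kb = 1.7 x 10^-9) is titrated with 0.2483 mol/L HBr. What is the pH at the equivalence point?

3.22

n(C5H5N) = 0.08228 x 0.03509 = 0.002887 mol; V(HBr) at equivalence = 0.002887/0.2483 = 0.01163 L.
At equivalence the base is fully converted to C5H5NH+; total volume = 0.04672 L, so [C5H5NH+] = 0.002887/0.04672 = 0.06180 M.
Ka(C5H5NH+) = Kw/Kb = 1.0e-14 / 1.7 x 10^-9 = 5.88e-6.
[H^+] = sqrt(Ka x [C5H5NH+]) = sqrt(5.88e-6 x 0.06180) = 0.000603 M.
pH = -log(0.000603) = 3.22.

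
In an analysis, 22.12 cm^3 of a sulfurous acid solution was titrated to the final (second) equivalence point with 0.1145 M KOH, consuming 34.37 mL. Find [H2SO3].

0.0890 M

n(KOH) = 0.1145 x 0.03437 = 0.003935 mol.
At the final (second) equivalence point, 2 mol OH^- react per mol H2SO3, so n(H2SO3) = 0.003935 / 2 = 0.001968 mol.
[H2SO3] = 0.001968 / 0.02212 L = 0.0890 M.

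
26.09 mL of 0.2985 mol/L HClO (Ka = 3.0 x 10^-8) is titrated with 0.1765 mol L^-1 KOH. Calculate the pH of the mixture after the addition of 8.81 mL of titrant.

6.92

Initial n(HClO) = 0.2985 x 0.02609 = 0.007788 mol.
n(KOH) added = 0.1765 x 0.008810 = 0.001555 mol, converting that many moles of HClO to ClO-.
Remaining n(HClO) = 0.006233 mol; n(ClO-) = 0.001555 mol.
By Henderson-Hasselbalch, pH = pKa + log([A^-]/[HA]) = 7.52 + log(0.001555/0.006233) = 7.52 + (-0.60) = 6.92.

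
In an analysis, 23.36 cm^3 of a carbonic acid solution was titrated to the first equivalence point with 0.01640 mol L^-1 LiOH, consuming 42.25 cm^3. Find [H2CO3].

n(LiOH) = 0.01640 x 0.04225 = 0.0006929 mol.
At the first equivalence point, 1 mol OH^- react per mol H2CO3, so n(H2CO3) = 0.0006929 / 1 = 0.0006929 mol.
[H2CO3] = 0.0006929 / 0.02336 L = 0.0297 M.

0.0297 M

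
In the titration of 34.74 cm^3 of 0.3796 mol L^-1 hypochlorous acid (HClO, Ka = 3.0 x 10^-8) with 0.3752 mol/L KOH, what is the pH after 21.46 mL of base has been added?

Initial n(HClO) = 0.3796 x 0.03474 = 0.01319 mol.
n(KOH) added = 0.3752 x 0.02146 = 0.008052 mol, converting that many moles of HClO to ClO-.
Remaining n(HClO) = 0.005136 mol; n(ClO-) = 0.008052 mol.
By Henderson-Hasselbalch, pH = pKa + log([A^-]/[HA]) = 7.52 + log(0.008052/0.005136) = 7.52 + (+0.20) = 7.72.

7.72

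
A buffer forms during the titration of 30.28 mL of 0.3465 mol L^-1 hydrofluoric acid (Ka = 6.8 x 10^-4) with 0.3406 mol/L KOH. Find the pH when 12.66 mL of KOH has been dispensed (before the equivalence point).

Initial n(HF) = 0.3465 x 0.03028 = 0.01049 mol.
n(KOH) added = 0.3406 x 0.01266 = 0.004312 mol, converting that many moles of HF to F-.
Remaining n(HF) = 0.006180 mol; n(F-) = 0.004312 mol.
By Henderson-Hasselbalch, pH = pKa + log([A^-]/[HA]) = 3.17 + log(0.004312/0.006180) = 3.17 + (-0.16) = 3.01.

3.01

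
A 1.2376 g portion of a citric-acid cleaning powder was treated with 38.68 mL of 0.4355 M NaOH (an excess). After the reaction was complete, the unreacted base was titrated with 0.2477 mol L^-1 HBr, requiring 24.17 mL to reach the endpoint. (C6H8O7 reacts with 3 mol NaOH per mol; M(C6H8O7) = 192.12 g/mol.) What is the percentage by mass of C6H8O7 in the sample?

Total n(NaOH) added = 0.4355 x 0.03868 = 0.01685 mol.
n(HBr) used = 0.2477 x 0.02417 = 0.005987 mol, which equals the excess n(NaOH).
So n(NaOH) consumed by the sample = 0.01685 - 0.005987 = 0.01086 mol.
n(C6H8O7) = 0.01086 / 3 = 0.003619 mol.
mass C6H8O7 = 0.003619 x 192.12 = 0.6954 g, so %C6H8O7 = 0.6954/1.2376 x 100 = 56.2%.

56.2%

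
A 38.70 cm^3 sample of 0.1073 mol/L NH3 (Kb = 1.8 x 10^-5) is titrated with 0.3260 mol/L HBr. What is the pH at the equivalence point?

n(NH3) = 0.1073 x 0.03870 = 0.004153 mol; V(HBr) at equivalence = 0.004153/0.3260 = 0.01274 L.
At equivalence the base is fully converted to NH4+; total volume = 0.05144 L, so [NH4+] = 0.004153/0.05144 = 0.08073 M.
Ka(NH4+) = Kw/Kb = 1.0e-14 / 1.8 x 10^-5 = 5.56e-10.
[H^+] = sqrt(Ka x [NH4+]) = sqrt(5.56e-10 x 0.08073) = 6.70e-6 M.
pH = -log(6.70e-6) = 5.17.

5.17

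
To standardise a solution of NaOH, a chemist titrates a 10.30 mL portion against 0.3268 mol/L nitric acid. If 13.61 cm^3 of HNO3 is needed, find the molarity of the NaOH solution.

0.432 M

n(HNO3) delivered = 0.3268 x 0.01361 = 0.004448 mol.
For a 1:1 reaction, n(NaOH) = 0.004448 mol.
[NaOH] = 0.004448 mol / 0.01030 L = 0.432 M.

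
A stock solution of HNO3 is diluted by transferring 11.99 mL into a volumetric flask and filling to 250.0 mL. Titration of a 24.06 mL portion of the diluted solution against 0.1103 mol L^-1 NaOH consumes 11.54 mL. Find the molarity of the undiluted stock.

n(NaOH) = 0.1103 x 0.01154 = 0.001273 mol.
n(HNO3) in the aliquot = 0.001273 mol.
[diluted HNO3] = 0.001273 / 0.02406 = 0.05290 M.
Dilution factor = 250.0/11.99 = 20.85, so [stock] = 0.05290 x 20.85 = 1.10 M.

1.10 M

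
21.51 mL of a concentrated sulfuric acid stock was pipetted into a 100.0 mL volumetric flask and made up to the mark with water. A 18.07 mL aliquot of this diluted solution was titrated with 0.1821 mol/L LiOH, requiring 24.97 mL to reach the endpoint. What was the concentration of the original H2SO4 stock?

n(LiOH) = 0.1821 x 0.02497 = 0.004547 mol.
n(H2SO4) in the aliquot = 0.004547 x 1/2 = 0.002274 mol.
[diluted H2SO4] = 0.002274 / 0.01807 = 0.1258 M.
Dilution factor = 100.0/21.51 = 4.649, so [stock] = 0.1258 x 4.649 = 0.585 M.

0.585 M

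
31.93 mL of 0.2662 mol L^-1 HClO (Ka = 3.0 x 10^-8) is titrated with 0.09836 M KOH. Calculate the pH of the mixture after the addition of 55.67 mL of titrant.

Initial n(HClO) = 0.2662 x 0.03193 = 0.008500 mol.
n(KOH) added = 0.09836 x 0.05567 = 0.005476 mol, converting that many moles of HClO to ClO-.
Remaining n(HClO) = 0.003024 mol; n(ClO-) = 0.005476 mol.
By Henderson-Hasselbalch, pH = pKa + log([A^-]/[HA]) = 7.52 + log(0.005476/0.003024) = 7.52 + (+0.26) = 7.78.

7.78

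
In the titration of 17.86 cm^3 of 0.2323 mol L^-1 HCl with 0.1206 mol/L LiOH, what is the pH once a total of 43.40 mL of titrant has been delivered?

12.25

n(acid) = 0.2323 x 0.01786 = 0.004149 mol; n(LiOH) added = 0.1206 x 0.04340 = 0.005234 mol.
Base is in excess by 0.005234 - 0.004149 = 0.001085 mol in a total volume of 0.06126 L.
[OH^-] = 0.001085/0.06126 = 0.01771 M, so pOH = 1.75 and pH = 14.00 - 1.75 = 12.25.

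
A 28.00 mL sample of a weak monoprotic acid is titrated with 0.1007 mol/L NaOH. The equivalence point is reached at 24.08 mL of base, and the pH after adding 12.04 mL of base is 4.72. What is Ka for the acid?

1.9 x 10^-5

12.04 mL is half of the equivalence volume, so this is the half-equivalence point where [HA] = [A^-].
At half-equivalence pH = pKa, so pKa = 4.72.
Ka = 10^(-4.72) = 1.9 x 10^-5.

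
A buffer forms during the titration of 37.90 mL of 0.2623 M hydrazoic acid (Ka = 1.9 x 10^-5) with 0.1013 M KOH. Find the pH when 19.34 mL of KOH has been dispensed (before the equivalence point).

4.11

Initial n(HN3) = 0.2623 x 0.03790 = 0.009941 mol.
n(KOH) added = 0.1013 x 0.01934 = 0.001959 mol, converting that many moles of HN3 to N3-.
Remaining n(HN3) = 0.007982 mol; n(N3-) = 0.001959 mol.
By Henderson-Hasselbalch, pH = pKa + log([A^-]/[HA]) = 4.72 + log(0.001959/0.007982) = 4.72 + (-0.61) = 4.11.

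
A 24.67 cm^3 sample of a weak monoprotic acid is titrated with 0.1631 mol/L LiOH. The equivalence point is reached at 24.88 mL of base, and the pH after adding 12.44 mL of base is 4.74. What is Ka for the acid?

12.44 mL is half of the equivalence volume, so this is the half-equivalence point where [HA] = [A^-].
At half-equivalence pH = pKa, so pKa = 4.74.
Ka = 10^(-4.74) = 1.8 x 10^-5.

1.8 x 10^-5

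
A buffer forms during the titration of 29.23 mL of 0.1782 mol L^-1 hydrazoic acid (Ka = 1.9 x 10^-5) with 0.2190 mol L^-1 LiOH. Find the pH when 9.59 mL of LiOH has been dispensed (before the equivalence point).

Initial n(HN3) = 0.1782 x 0.02923 = 0.005209 mol.
n(LiOH) added = 0.2190 x 0.009590 = 0.002100 mol, converting that many moles of HN3 to N3-.
Remaining n(HN3) = 0.003109 mol; n(N3-) = 0.002100 mol.
By Henderson-Hasselbalch, pH = pKa + log([A^-]/[HA]) = 4.72 + log(0.002100/0.003109) = 4.72 + (-0.17) = 4.55.

4.55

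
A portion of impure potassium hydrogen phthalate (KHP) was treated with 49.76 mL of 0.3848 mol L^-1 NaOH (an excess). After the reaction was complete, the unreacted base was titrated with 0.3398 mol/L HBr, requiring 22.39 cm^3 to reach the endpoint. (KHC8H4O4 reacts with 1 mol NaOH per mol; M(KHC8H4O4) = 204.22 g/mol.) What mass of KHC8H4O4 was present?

2.36 g

Total n(NaOH) added = 0.3848 x 0.04976 = 0.01915 mol.
n(HBr) used = 0.3398 x 0.02239 = 0.007608 mol, which equals the excess n(NaOH).
So n(NaOH) consumed by the sample = 0.01915 - 0.007608 = 0.01154 mol.
n(KHC8H4O4) = 0.01154 / 1 = 0.01154 mol.
mass = 0.01154 mol x 204.22 g/mol = 2.36 g.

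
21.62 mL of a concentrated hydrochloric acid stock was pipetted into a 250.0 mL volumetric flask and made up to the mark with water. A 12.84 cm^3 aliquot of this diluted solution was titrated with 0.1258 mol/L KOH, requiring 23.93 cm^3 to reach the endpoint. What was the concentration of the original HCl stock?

2.71 M

n(KOH) = 0.1258 x 0.02393 = 0.003010 mol.
n(HCl) in the aliquot = 0.003010 mol.
[diluted HCl] = 0.003010 / 0.01284 = 0.2345 M.
Dilution factor = 250.0/21.62 = 11.56, so [stock] = 0.2345 x 11.56 = 2.71 M.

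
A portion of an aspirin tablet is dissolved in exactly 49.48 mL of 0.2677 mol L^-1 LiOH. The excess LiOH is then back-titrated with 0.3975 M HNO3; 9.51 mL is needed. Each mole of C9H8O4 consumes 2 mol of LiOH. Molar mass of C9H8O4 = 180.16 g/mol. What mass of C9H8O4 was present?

Total n(LiOH) added = 0.2677 x 0.04948 = 0.01325 mol.
n(HNO3) used = 0.3975 x 0.009510 = 0.003780 mol, which equals the excess n(LiOH).
So n(LiOH) consumed by the sample = 0.01325 - 0.003780 = 0.009466 mol.
n(C9H8O4) = 0.009466 / 2 = 0.004733 mol.
mass = 0.004733 mol x 180.16 g/mol = 0.853 g.

0.853 g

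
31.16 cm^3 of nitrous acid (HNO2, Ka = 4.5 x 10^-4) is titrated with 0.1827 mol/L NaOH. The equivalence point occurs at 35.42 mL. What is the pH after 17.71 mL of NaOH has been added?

3.35

17.71 mL is exactly half the equivalence volume (35.42/2), i.e. the half-equivalence point.
There, n(HA) = n(A^-), so pH = pKa = -log(4.5 x 10^-4) = 3.35.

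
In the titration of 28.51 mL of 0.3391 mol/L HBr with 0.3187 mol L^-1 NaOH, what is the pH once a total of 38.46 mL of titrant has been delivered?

n(acid) = 0.3391 x 0.02851 = 0.009668 mol; n(NaOH) added = 0.3187 x 0.03846 = 0.01226 mol.
Base is in excess by 0.01226 - 0.009668 = 0.002589 mol in a total volume of 0.06697 L.
[OH^-] = 0.002589/0.06697 = 0.03867 M, so pOH = 1.41 and pH = 14.00 - 1.41 = 12.59.

12.59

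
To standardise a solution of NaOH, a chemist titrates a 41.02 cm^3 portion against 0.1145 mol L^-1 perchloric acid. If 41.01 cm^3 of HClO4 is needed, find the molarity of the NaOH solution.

n(HClO4) delivered = 0.1145 x 0.04101 = 0.004696 mol.
For a 1:1 reaction, n(NaOH) = 0.004696 mol.
[NaOH] = 0.004696 mol / 0.04102 L = 0.114 M.

0.114 M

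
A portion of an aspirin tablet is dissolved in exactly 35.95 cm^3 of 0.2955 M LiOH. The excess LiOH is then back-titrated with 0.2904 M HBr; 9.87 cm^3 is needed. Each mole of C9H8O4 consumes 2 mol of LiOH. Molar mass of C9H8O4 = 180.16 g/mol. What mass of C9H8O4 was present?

0.699 g

Total n(LiOH) added = 0.2955 x 0.03595 = 0.01062 mol.
n(HBr) used = 0.2904 x 0.009870 = 0.002866 mol, which equals the excess n(LiOH).
So n(LiOH) consumed by the sample = 0.01062 - 0.002866 = 0.007757 mol.
n(C9H8O4) = 0.007757 / 2 = 0.003878 mol.
mass = 0.003878 mol x 180.16 g/mol = 0.699 g.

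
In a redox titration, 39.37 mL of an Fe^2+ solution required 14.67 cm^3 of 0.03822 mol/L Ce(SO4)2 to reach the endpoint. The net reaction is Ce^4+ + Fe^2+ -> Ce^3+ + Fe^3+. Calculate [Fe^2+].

n(Ce(SO4)2) = 0.03822 x 0.01467 = 0.0005607 mol.
From the balanced equation, 1 mol Ce(SO4)2 reacts with 1 mol Fe^2+, so n(Fe^2+) = 0.0005607 x 1/1 = 0.0005607 mol.
[Fe^2+] = 0.0005607 / 0.03937 L = 0.0142 M.

0.0142 M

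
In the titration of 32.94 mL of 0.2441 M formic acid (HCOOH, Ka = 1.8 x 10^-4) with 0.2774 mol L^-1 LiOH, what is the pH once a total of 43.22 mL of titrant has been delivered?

n(acid) = 0.2441 x 0.03294 = 0.008041 mol; n(LiOH) added = 0.2774 x 0.04322 = 0.01199 mol.
Base is in excess by 0.01199 - 0.008041 = 0.003949 mol in a total volume of 0.07616 L.
[OH^-] = 0.003949/0.07616 = 0.05185 M, so pOH = 1.29 and pH = 14.00 - 1.29 = 12.71.

12.71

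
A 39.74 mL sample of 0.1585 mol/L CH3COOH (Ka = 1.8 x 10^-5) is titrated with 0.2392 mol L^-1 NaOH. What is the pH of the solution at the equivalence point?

8.86

n(CH3COOH) = 0.1585 x 0.03974 = 0.006299 mol; V(NaOH) at equivalence = 0.006299/0.2392 = 0.02633 L.
At equivalence all the acid is converted to CH3COO-; total volume = 0.03974 + 0.02633 = 0.06607 L, so [CH3COO-] = 0.006299/0.06607 = 0.09533 M.
Kb = Kw/Ka = 1.0e-14 / 1.8 x 10^-5 = 5.56e-10.
[OH^-] = sqrt(Kb x [CH3COO-]) = sqrt(5.56e-10 x 0.09533) = 7.28e-6 M.
pOH = 5.14, so pH = 14.00 - 5.14 = 8.86.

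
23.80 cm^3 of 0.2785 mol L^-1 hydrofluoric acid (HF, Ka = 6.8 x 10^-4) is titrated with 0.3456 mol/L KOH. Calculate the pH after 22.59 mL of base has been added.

12.41

n(acid) = 0.2785 x 0.02380 = 0.006628 mol; n(KOH) added = 0.3456 x 0.02259 = 0.007807 mol.
Base is in excess by 0.007807 - 0.006628 = 0.001179 mol in a total volume of 0.04639 L.
[OH^-] = 0.001179/0.04639 = 0.02541 M, so pOH = 1.59 and pH = 14.00 - 1.59 = 12.41.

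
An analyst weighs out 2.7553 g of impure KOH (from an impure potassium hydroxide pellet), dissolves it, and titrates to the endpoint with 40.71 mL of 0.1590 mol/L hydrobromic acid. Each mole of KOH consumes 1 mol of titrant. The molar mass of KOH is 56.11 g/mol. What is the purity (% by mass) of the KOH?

n(HBr) = 0.1590 x 0.04071 = 0.006473 mol.
n(KOH) = 0.006473 / 1 = 0.006473 mol.
mass of KOH = 0.006473 x 56.11 = 0.3632 g.
% purity = 0.3632 / 2.7553 x 100 = 13.2%.

13.2%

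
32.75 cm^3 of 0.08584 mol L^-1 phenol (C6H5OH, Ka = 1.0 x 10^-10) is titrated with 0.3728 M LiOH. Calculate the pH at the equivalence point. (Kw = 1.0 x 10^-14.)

11.42

n(C6H5OH) = 0.08584 x 0.03275 = 0.002811 mol; V(LiOH) at equivalence = 0.002811/0.3728 = 0.007541 L.
At equivalence all the acid is converted to C6H5O-; total volume = 0.03275 + 0.007541 = 0.04029 L, so [C6H5O-] = 0.002811/0.04029 = 0.06977 M.
Kb = Kw/Ka = 1.0e-14 / 1.0 x 10^-10 = 0.000100.
[OH^-] = sqrt(Kb x [C6H5O-]) = sqrt(0.000100 x 0.06977) = 0.00264 M.
pOH = 2.58, so pH = 14.00 - 2.58 = 11.42.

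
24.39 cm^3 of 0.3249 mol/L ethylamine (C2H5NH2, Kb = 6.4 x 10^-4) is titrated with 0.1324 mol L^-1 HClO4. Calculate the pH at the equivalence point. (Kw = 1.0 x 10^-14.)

5.92

n(C2H5NH2) = 0.3249 x 0.02439 = 0.007924 mol; V(HClO4) at equivalence = 0.007924/0.1324 = 0.05985 L.
At equivalence the base is fully converted to C2H5NH3+; total volume = 0.08424 L, so [C2H5NH3+] = 0.007924/0.08424 = 0.09407 M.
Ka(C2H5NH3+) = Kw/Kb = 1.0e-14 / 6.4 x 10^-4 = 1.56e-11.
[H^+] = sqrt(Ka x [C2H5NH3+]) = sqrt(1.56e-11 x 0.09407) = 1.21e-6 M.
pH = -log(1.21e-6) = 5.92.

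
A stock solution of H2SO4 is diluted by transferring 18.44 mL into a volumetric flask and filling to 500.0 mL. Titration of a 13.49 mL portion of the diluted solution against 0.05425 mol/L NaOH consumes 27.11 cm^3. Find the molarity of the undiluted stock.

1.48 M

n(NaOH) = 0.05425 x 0.02711 = 0.001471 mol.
n(H2SO4) in the aliquot = 0.001471 x 1/2 = 0.0007354 mol.
[diluted H2SO4] = 0.0007354 / 0.01349 = 0.05451 M.
Dilution factor = 500.0/18.44 = 27.11, so [stock] = 0.05451 x 27.11 = 1.48 M.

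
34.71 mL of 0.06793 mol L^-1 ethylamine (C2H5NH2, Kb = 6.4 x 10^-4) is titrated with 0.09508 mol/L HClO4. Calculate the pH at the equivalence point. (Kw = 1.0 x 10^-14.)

n(C2H5NH2) = 0.06793 x 0.03471 = 0.002358 mol; V(HClO4) at equivalence = 0.002358/0.09508 = 0.02480 L.
At equivalence the base is fully converted to C2H5NH3+; total volume = 0.05951 L, so [C2H5NH3+] = 0.002358/0.05951 = 0.03962 M.
Ka(C2H5NH3+) = Kw/Kb = 1.0e-14 / 6.4 x 10^-4 = 1.56e-11.
[H^+] = sqrt(Ka x [C2H5NH3+]) = sqrt(1.56e-11 x 0.03962) = 7.87e-7 M.
pH = -log(7.87e-7) = 6.10.

6.10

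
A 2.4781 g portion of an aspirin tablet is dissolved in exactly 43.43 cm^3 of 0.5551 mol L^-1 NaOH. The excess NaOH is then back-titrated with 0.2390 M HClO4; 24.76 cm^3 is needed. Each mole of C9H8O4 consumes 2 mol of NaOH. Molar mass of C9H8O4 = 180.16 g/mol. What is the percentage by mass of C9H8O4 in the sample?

Total n(NaOH) added = 0.5551 x 0.04343 = 0.02411 mol.
n(HClO4) used = 0.2390 x 0.02476 = 0.005918 mol, which equals the excess n(NaOH).
So n(NaOH) consumed by the sample = 0.02411 - 0.005918 = 0.01819 mol.
n(C9H8O4) = 0.01819 / 2 = 0.009095 mol.
mass C9H8O4 = 0.009095 x 180.16 = 1.639 g, so %C9H8O4 = 1.639/2.4781 x 100 = 66.1%.

66.1%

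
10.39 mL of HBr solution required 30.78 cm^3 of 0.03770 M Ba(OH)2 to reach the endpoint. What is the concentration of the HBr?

0.223 M

n(Ba(OH)2) delivered = 0.03770 x 0.03078 = 0.001160 mol.
The reaction is 2 HBr + 1 Ba(OH)2, so n(HBr) = 0.001160 x 2/1 = 0.002321 mol.
[HBr] = 0.002321 mol / 0.01039 L = 0.223 M.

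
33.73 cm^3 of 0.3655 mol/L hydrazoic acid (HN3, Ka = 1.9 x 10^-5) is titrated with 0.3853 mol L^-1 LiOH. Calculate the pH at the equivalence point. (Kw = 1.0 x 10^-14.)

n(HN3) = 0.3655 x 0.03373 = 0.01233 mol; V(LiOH) at equivalence = 0.01233/0.3853 = 0.03200 L.
At equivalence all the acid is converted to N3-; total volume = 0.03373 + 0.03200 = 0.06573 L, so [N3-] = 0.01233/0.06573 = 0.1876 M.
Kb = Kw/Ka = 1.0e-14 / 1.9 x 10^-5 = 5.26e-10.
[OH^-] = sqrt(Kb x [N3-]) = sqrt(5.26e-10 x 0.1876) = 9.94e-6 M.
pOH = 5.00, so pH = 14.00 - 5.00 = 9.00.

9.00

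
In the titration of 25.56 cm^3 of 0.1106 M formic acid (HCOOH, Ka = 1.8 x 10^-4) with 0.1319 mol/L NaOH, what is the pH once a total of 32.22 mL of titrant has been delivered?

n(acid) = 0.1106 x 0.02556 = 0.002827 mol; n(NaOH) added = 0.1319 x 0.03222 = 0.004250 mol.
Base is in excess by 0.004250 - 0.002827 = 0.001423 mol in a total volume of 0.05778 L.
[OH^-] = 0.001423/0.05778 = 0.02463 M, so pOH = 1.61 and pH = 14.00 - 1.61 = 12.39.

12.39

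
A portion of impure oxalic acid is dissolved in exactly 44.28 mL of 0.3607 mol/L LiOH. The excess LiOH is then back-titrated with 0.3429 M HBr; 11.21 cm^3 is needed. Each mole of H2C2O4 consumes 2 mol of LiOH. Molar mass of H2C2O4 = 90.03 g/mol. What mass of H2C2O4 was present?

Total n(LiOH) added = 0.3607 x 0.04428 = 0.01597 mol.
n(HBr) used = 0.3429 x 0.01121 = 0.003844 mol, which equals the excess n(LiOH).
So n(LiOH) consumed by the sample = 0.01597 - 0.003844 = 0.01213 mol.
n(H2C2O4) = 0.01213 / 2 = 0.006064 mol.
mass = 0.006064 mol x 90.03 g/mol = 0.546 g.

0.546 g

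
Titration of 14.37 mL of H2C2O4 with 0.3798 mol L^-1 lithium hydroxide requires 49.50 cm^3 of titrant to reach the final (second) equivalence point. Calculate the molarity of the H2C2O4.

0.654 M

n(LiOH) = 0.3798 x 0.04950 = 0.01880 mol.
At the final (second) equivalence point, 2 mol OH^- react per mol H2C2O4, so n(H2C2O4) = 0.01880 / 2 = 0.009400 mol.
[H2C2O4] = 0.009400 / 0.01437 L = 0.654 M.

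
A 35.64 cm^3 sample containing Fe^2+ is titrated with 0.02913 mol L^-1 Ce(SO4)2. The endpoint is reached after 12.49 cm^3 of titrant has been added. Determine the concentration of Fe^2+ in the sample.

0.0102 M

n(Ce(SO4)2) = 0.02913 x 0.01249 = 0.0003638 mol.
From the balanced equation, 1 mol Ce(SO4)2 reacts with 1 mol Fe^2+, so n(Fe^2+) = 0.0003638 x 1/1 = 0.0003638 mol.
[Fe^2+] = 0.0003638 / 0.03564 L = 0.0102 M.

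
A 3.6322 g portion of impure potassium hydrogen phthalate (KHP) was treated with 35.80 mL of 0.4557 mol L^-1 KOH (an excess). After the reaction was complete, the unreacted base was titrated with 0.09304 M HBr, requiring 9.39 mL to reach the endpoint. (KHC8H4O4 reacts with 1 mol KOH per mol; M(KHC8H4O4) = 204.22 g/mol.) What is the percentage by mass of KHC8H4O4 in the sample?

Total n(KOH) added = 0.4557 x 0.03580 = 0.01631 mol.
n(HBr) used = 0.09304 x 0.009390 = 0.0008736 mol, which equals the excess n(KOH).
So n(KOH) consumed by the sample = 0.01631 - 0.0008736 = 0.01544 mol.
n(KHC8H4O4) = 0.01544 / 1 = 0.01544 mol.
mass KHC8H4O4 = 0.01544 x 204.22 = 3.153 g, so %KHC8H4O4 = 3.153/3.6322 x 100 = 86.8%.

86.8%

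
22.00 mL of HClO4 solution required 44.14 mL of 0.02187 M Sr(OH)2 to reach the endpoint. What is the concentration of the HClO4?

0.0878 M

n(Sr(OH)2) delivered = 0.02187 x 0.04414 = 0.0009653 mol.
The reaction is 2 HClO4 + 1 Sr(OH)2, so n(HClO4) = 0.0009653 x 2/1 = 0.001931 mol.
[HClO4] = 0.001931 mol / 0.02200 L = 0.0878 M.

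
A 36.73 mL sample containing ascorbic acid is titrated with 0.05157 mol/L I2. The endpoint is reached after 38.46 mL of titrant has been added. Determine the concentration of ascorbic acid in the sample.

0.0540 M

n(I2) = 0.05157 x 0.03846 = 0.001983 mol.
From the balanced equation, 1 mol I2 reacts with 1 mol ascorbic acid, so n(ascorbic acid) = 0.001983 x 1/1 = 0.001983 mol.
[ascorbic acid] = 0.001983 / 0.03673 L = 0.0540 M.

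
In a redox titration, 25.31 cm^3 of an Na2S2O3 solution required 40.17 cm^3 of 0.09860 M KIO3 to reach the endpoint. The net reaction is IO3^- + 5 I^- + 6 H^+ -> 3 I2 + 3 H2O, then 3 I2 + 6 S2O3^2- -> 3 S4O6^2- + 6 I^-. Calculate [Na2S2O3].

n(KIO3) = 0.09860 x 0.04017 = 0.003961 mol.
From the balanced equation, 1 mol KIO3 reacts with 6 mol Na2S2O3, so n(Na2S2O3) = 0.003961 x 6/1 = 0.02376 mol.
[Na2S2O3] = 0.02376 / 0.02531 L = 0.939 M.

0.939 M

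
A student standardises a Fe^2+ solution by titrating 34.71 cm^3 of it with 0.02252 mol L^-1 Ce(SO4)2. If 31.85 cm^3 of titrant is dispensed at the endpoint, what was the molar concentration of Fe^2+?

0.0207 M

n(Ce(SO4)2) = 0.02252 x 0.03185 = 0.0007173 mol.
From the balanced equation, 1 mol Ce(SO4)2 reacts with 1 mol Fe^2+, so n(Fe^2+) = 0.0007173 x 1/1 = 0.0007173 mol.
[Fe^2+] = 0.0007173 / 0.03471 L = 0.0207 M.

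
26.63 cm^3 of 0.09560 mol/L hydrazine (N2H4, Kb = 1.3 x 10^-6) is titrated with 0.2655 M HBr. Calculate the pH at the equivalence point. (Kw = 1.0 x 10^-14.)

n(N2H4) = 0.09560 x 0.02663 = 0.002546 mol; V(HBr) at equivalence = 0.002546/0.2655 = 0.009589 L.
At equivalence the base is fully converted to N2H5+; total volume = 0.03622 L, so [N2H5+] = 0.002546/0.03622 = 0.07029 M.
Ka(N2H5+) = Kw/Kb = 1.0e-14 / 1.3 x 10^-6 = 7.69e-9.
[H^+] = sqrt(Ka x [N2H5+]) = sqrt(7.69e-9 x 0.07029) = 2.33e-5 M.
pH = -log(2.33e-5) = 4.63.

4.63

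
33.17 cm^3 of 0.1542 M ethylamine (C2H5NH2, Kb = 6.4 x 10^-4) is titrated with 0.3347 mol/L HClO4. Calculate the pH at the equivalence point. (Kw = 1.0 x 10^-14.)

n(C2H5NH2) = 0.1542 x 0.03317 = 0.005115 mol; V(HClO4) at equivalence = 0.005115/0.3347 = 0.01528 L.
At equivalence the base is fully converted to C2H5NH3+; total volume = 0.04845 L, so [C2H5NH3+] = 0.005115/0.04845 = 0.1056 M.
Ka(C2H5NH3+) = Kw/Kb = 1.0e-14 / 6.4 x 10^-4 = 1.56e-11.
[H^+] = sqrt(Ka x [C2H5NH3+]) = sqrt(1.56e-11 x 0.1056) = 1.28e-6 M.
pH = -log(1.28e-6) = 5.89.

5.89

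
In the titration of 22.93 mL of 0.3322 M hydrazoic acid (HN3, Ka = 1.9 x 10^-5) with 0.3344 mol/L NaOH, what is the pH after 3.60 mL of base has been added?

3.99

Initial n(HN3) = 0.3322 x 0.02293 = 0.007617 mol.
n(NaOH) added = 0.3344 x 0.003600 = 0.001204 mol, converting that many moles of HN3 to N3-.
Remaining n(HN3) = 0.006414 mol; n(N3-) = 0.001204 mol.
By Henderson-Hasselbalch, pH = pKa + log([A^-]/[HA]) = 4.72 + log(0.001204/0.006414) = 4.72 + (-0.73) = 3.99.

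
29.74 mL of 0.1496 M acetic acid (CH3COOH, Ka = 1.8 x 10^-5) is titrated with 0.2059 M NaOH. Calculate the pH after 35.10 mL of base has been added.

12.63

n(acid) = 0.1496 x 0.02974 = 0.004449 mol; n(NaOH) added = 0.2059 x 0.03510 = 0.007227 mol.
Base is in excess by 0.007227 - 0.004449 = 0.002778 mol in a total volume of 0.06484 L.
[OH^-] = 0.002778/0.06484 = 0.04284 M, so pOH = 1.37 and pH = 14.00 - 1.37 = 12.63.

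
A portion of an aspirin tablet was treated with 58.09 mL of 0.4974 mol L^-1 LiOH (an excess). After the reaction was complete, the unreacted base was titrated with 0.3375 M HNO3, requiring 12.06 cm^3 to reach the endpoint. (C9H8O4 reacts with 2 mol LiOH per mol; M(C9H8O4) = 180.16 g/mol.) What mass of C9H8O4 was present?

2.24 g

Total n(LiOH) added = 0.4974 x 0.05809 = 0.02889 mol.
n(HNO3) used = 0.3375 x 0.01206 = 0.004070 mol, which equals the excess n(LiOH).
So n(LiOH) consumed by the sample = 0.02889 - 0.004070 = 0.02482 mol.
n(C9H8O4) = 0.02482 / 2 = 0.01241 mol.
mass = 0.01241 mol x 180.16 g/mol = 2.24 g.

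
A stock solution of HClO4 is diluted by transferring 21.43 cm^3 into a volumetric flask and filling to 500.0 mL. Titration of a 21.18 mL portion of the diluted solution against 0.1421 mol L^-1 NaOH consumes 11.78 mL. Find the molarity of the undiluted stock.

n(NaOH) = 0.1421 x 0.01178 = 0.001674 mol.
n(HClO4) in the aliquot = 0.001674 mol.
[diluted HClO4] = 0.001674 / 0.02118 = 0.07903 M.
Dilution factor = 500.0/21.43 = 23.33, so [stock] = 0.07903 x 23.33 = 1.84 M.

1.84 M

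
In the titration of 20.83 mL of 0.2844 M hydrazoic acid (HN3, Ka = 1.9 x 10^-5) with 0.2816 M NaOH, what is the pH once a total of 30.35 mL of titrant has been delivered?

n(acid) = 0.2844 x 0.02083 = 0.005924 mol; n(NaOH) added = 0.2816 x 0.03035 = 0.008547 mol.
Base is in excess by 0.008547 - 0.005924 = 0.002623 mol in a total volume of 0.05118 L.
[OH^-] = 0.002623/0.05118 = 0.05124 M, so pOH = 1.29 and pH = 14.00 - 1.29 = 12.71.

12.71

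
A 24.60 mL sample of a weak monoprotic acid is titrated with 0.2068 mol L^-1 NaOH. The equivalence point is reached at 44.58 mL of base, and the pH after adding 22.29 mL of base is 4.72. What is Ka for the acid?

1.9 x 10^-5

22.29 mL is half of the equivalence volume, so this is the half-equivalence point where [HA] = [A^-].
At half-equivalence pH = pKa, so pKa = 4.72.
Ka = 10^(-4.72) = 1.9 x 10^-5.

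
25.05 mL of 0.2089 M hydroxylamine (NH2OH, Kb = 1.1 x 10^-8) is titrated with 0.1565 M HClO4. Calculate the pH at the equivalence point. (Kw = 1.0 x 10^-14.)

n(NH2OH) = 0.2089 x 0.02505 = 0.005233 mol; V(HClO4) at equivalence = 0.005233/0.1565 = 0.03344 L.
At equivalence the base is fully converted to NH3OH+; total volume = 0.05849 L, so [NH3OH+] = 0.005233/0.05849 = 0.08947 M.
Ka(NH3OH+) = Kw/Kb = 1.0e-14 / 1.1 x 10^-8 = 9.09e-7.
[H^+] = sqrt(Ka x [NH3OH+]) = sqrt(9.09e-7 x 0.08947) = 0.000285 M.
pH = -log(0.000285) = 3.54.

3.54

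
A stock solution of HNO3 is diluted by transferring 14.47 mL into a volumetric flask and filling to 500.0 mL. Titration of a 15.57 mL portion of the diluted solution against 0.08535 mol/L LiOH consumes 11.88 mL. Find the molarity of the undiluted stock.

2.25 M

n(LiOH) = 0.08535 x 0.01188 = 0.001014 mol.
n(HNO3) in the aliquot = 0.001014 mol.
[diluted HNO3] = 0.001014 / 0.01557 = 0.06512 M.
Dilution factor = 500.0/14.47 = 34.55, so [stock] = 0.06512 x 34.55 = 2.25 M.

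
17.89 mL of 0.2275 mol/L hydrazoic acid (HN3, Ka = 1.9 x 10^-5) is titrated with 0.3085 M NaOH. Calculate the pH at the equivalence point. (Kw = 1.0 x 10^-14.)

8.92

n(HN3) = 0.2275 x 0.01789 = 0.004070 mol; V(NaOH) at equivalence = 0.004070/0.3085 = 0.01319 L.
At equivalence all the acid is converted to N3-; total volume = 0.01789 + 0.01319 = 0.03108 L, so [N3-] = 0.004070/0.03108 = 0.1309 M.
Kb = Kw/Ka = 1.0e-14 / 1.9 x 10^-5 = 5.26e-10.
[OH^-] = sqrt(Kb x [N3-]) = sqrt(5.26e-10 x 0.1309) = 8.30e-6 M.
pOH = 5.08, so pH = 14.00 - 5.08 = 8.92.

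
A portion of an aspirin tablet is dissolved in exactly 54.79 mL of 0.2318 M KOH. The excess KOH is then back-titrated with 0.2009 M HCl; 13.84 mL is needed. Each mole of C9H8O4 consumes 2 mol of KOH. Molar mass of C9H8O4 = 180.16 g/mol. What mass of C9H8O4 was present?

0.894 g

Total n(KOH) added = 0.2318 x 0.05479 = 0.01270 mol.
n(HCl) used = 0.2009 x 0.01384 = 0.002780 mol, which equals the excess n(KOH).
So n(KOH) consumed by the sample = 0.01270 - 0.002780 = 0.009920 mol.
n(C9H8O4) = 0.009920 / 2 = 0.004960 mol.
mass = 0.004960 mol x 180.16 g/mol = 0.894 g.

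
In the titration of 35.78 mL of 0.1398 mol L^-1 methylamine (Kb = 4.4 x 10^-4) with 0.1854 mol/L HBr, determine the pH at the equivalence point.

5.87

n(CH3NH2) = 0.1398 x 0.03578 = 0.005002 mol; V(HBr) at equivalence = 0.005002/0.1854 = 0.02698 L.
At equivalence the base is fully converted to CH3NH3+; total volume = 0.06276 L, so [CH3NH3+] = 0.005002/0.06276 = 0.07970 M.
Ka(CH3NH3+) = Kw/Kb = 1.0e-14 / 4.4 x 10^-4 = 2.27e-11.
[H^+] = sqrt(Ka x [CH3NH3+]) = sqrt(2.27e-11 x 0.07970) = 1.35e-6 M.
pH = -log(1.35e-6) = 5.87.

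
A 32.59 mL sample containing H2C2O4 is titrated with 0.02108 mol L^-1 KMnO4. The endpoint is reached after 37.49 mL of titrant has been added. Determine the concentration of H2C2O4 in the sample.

n(KMnO4) = 0.02108 x 0.03749 = 0.0007903 mol.
From the balanced equation, 2 mol KMnO4 reacts with 5 mol H2C2O4, so n(H2C2O4) = 0.0007903 x 5/2 = 0.001976 mol.
[H2C2O4] = 0.001976 / 0.03259 L = 0.0606 M.

0.0606 M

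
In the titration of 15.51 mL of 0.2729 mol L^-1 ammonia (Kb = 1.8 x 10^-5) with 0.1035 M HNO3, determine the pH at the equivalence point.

n(NH3) = 0.2729 x 0.01551 = 0.004233 mol; V(HNO3) at equivalence = 0.004233/0.1035 = 0.04090 L.
At equivalence the base is fully converted to NH4+; total volume = 0.05641 L, so [NH4+] = 0.004233/0.05641 = 0.07504 M.
Ka(NH4+) = Kw/Kb = 1.0e-14 / 1.8 x 10^-5 = 5.56e-10.
[H^+] = sqrt(Ka x [NH4+]) = sqrt(5.56e-10 x 0.07504) = 6.46e-6 M.
pH = -log(6.46e-6) = 5.19.

5.19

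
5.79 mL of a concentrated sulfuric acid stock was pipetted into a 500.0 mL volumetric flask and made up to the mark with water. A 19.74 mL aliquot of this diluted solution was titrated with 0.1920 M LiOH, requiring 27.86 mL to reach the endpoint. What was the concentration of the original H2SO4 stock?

n(LiOH) = 0.1920 x 0.02786 = 0.005349 mol.
n(H2SO4) in the aliquot = 0.005349 x 1/2 = 0.002675 mol.
[diluted H2SO4] = 0.002675 / 0.01974 = 0.1355 M.
Dilution factor = 500.0/5.790 = 86.36, so [stock] = 0.1355 x 86.36 = 11.7 M.

11.7 M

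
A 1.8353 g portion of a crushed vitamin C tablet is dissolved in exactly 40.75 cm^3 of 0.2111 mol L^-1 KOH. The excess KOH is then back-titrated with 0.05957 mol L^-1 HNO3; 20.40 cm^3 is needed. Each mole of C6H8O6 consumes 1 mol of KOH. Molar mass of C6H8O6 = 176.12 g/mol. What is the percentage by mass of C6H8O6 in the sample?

70.9%

Total n(KOH) added = 0.2111 x 0.04075 = 0.008602 mol.
n(HNO3) used = 0.05957 x 0.02040 = 0.001215 mol, which equals the excess n(KOH).
So n(KOH) consumed by the sample = 0.008602 - 0.001215 = 0.007387 mol.
n(C6H8O6) = 0.007387 / 1 = 0.007387 mol.
mass C6H8O6 = 0.007387 x 176.12 = 1.301 g, so %C6H8O6 = 1.301/1.8353 x 100 = 70.9%.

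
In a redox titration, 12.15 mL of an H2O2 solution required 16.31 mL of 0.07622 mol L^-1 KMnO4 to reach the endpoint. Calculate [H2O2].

n(KMnO4) = 0.07622 x 0.01631 = 0.001243 mol.
From the balanced equation, 2 mol KMnO4 reacts with 5 mol H2O2, so n(H2O2) = 0.001243 x 5/2 = 0.003108 mol.
[H2O2] = 0.003108 / 0.01215 L = 0.256 M.

0.256 M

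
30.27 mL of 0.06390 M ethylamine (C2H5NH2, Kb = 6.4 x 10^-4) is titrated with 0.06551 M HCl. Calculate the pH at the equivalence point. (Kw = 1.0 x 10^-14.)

6.15

n(C2H5NH2) = 0.06390 x 0.03027 = 0.001934 mol; V(HCl) at equivalence = 0.001934/0.06551 = 0.02953 L.
At equivalence the base is fully converted to C2H5NH3+; total volume = 0.05980 L, so [C2H5NH3+] = 0.001934/0.05980 = 0.03235 M.
Ka(C2H5NH3+) = Kw/Kb = 1.0e-14 / 6.4 x 10^-4 = 1.56e-11.
[H^+] = sqrt(Ka x [C2H5NH3+]) = sqrt(1.56e-11 x 0.03235) = 7.11e-7 M.
pH = -log(7.11e-7) = 6.15.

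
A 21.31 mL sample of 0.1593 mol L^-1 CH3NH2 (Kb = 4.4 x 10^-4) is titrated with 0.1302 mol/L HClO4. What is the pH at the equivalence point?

5.89

n(CH3NH2) = 0.1593 x 0.02131 = 0.003395 mol; V(HClO4) at equivalence = 0.003395/0.1302 = 0.02607 L.
At equivalence the base is fully converted to CH3NH3+; total volume = 0.04738 L, so [CH3NH3+] = 0.003395/0.04738 = 0.07164 M.
Ka(CH3NH3+) = Kw/Kb = 1.0e-14 / 4.4 x 10^-4 = 2.27e-11.
[H^+] = sqrt(Ka x [CH3NH3+]) = sqrt(2.27e-11 x 0.07164) = 1.28e-6 M.
pH = -log(1.28e-6) = 5.89.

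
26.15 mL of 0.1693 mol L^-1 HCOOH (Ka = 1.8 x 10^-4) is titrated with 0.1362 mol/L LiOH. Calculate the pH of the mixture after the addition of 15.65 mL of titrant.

Initial n(HCOOH) = 0.1693 x 0.02615 = 0.004427 mol.
n(LiOH) added = 0.1362 x 0.01565 = 0.002132 mol, converting that many moles of HCOOH to HCOO-.
Remaining n(HCOOH) = 0.002296 mol; n(HCOO-) = 0.002132 mol.
By Henderson-Hasselbalch, pH = pKa + log([A^-]/[HA]) = 3.74 + log(0.002132/0.002296) = 3.74 + (-0.03) = 3.71.

3.71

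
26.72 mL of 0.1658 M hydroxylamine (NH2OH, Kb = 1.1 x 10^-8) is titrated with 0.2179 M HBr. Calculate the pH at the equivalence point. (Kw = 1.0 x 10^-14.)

n(NH2OH) = 0.1658 x 0.02672 = 0.004430 mol; V(HBr) at equivalence = 0.004430/0.2179 = 0.02033 L.
At equivalence the base is fully converted to NH3OH+; total volume = 0.04705 L, so [NH3OH+] = 0.004430/0.04705 = 0.09416 M.
Ka(NH3OH+) = Kw/Kb = 1.0e-14 / 1.1 x 10^-8 = 9.09e-7.
[H^+] = sqrt(Ka x [NH3OH+]) = sqrt(9.09e-7 x 0.09416) = 0.000293 M.
pH = -log(0.000293) = 3.53.

3.53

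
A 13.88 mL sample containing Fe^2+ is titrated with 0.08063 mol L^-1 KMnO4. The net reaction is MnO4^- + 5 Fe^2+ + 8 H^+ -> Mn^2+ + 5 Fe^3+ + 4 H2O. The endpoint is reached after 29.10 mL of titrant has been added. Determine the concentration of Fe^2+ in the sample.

n(KMnO4) = 0.08063 x 0.02910 = 0.002346 mol.
From the balanced equation, 1 mol KMnO4 reacts with 5 mol Fe^2+, so n(Fe^2+) = 0.002346 x 5/1 = 0.01173 mol.
[Fe^2+] = 0.01173 / 0.01388 L = 0.845 M.

0.845 M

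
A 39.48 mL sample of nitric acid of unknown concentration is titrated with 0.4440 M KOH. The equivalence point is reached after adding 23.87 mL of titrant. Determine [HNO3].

0.268 M

n(KOH) delivered = 0.4440 x 0.02387 = 0.01060 mol.
For a 1:1 reaction, n(HNO3) = 0.01060 mol.
[HNO3] = 0.01060 mol / 0.03948 L = 0.268 M.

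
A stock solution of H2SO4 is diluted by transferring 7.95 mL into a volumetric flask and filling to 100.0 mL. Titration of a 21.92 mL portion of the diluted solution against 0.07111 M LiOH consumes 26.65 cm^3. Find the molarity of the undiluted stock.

n(LiOH) = 0.07111 x 0.02665 = 0.001895 mol.
n(H2SO4) in the aliquot = 0.001895 x 1/2 = 0.0009475 mol.
[diluted H2SO4] = 0.0009475 / 0.02192 = 0.04323 M.
Dilution factor = 100.0/7.950 = 12.58, so [stock] = 0.04323 x 12.58 = 0.544 M.

0.544 M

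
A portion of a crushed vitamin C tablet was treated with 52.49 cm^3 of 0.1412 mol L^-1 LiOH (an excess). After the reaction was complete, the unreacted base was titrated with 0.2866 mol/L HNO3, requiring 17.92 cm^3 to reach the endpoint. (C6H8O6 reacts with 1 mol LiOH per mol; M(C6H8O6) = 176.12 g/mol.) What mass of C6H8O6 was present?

Total n(LiOH) added = 0.1412 x 0.05249 = 0.007412 mol.
n(HNO3) used = 0.2866 x 0.01792 = 0.005136 mol, which equals the excess n(LiOH).
So n(LiOH) consumed by the sample = 0.007412 - 0.005136 = 0.002276 mol.
n(C6H8O6) = 0.002276 / 1 = 0.002276 mol.
mass = 0.002276 mol x 176.12 g/mol = 0.401 g.

0.401 g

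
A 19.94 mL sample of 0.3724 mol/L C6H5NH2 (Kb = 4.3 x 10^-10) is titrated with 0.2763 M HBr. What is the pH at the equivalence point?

2.72

n(C6H5NH2) = 0.3724 x 0.01994 = 0.007426 mol; V(HBr) at equivalence = 0.007426/0.2763 = 0.02688 L.
At equivalence the base is fully converted to C6H5NH3+; total volume = 0.04682 L, so [C6H5NH3+] = 0.007426/0.04682 = 0.1586 M.
Ka(C6H5NH3+) = Kw/Kb = 1.0e-14 / 4.3 x 10^-10 = 2.33e-5.
[H^+] = sqrt(Ka x [C6H5NH3+]) = sqrt(2.33e-5 x 0.1586) = 0.00192 M.
pH = -log(0.00192) = 2.72.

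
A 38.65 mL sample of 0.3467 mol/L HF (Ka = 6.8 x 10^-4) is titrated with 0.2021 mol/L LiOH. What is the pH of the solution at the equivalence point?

n(HF) = 0.3467 x 0.03865 = 0.01340 mol; V(LiOH) at equivalence = 0.01340/0.2021 = 0.06630 L.
At equivalence all the acid is converted to F-; total volume = 0.03865 + 0.06630 = 0.1050 L, so [F-] = 0.01340/0.1050 = 0.1277 M.
Kb = Kw/Ka = 1.0e-14 / 6.8 x 10^-4 = 1.47e-11.
[OH^-] = sqrt(Kb x [F-]) = sqrt(1.47e-11 x 0.1277) = 1.37e-6 M.
pOH = 5.86, so pH = 14.00 - 5.86 = 8.14.

8.14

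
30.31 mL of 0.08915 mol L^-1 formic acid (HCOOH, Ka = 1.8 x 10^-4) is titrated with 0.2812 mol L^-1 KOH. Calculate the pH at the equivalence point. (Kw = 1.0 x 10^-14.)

n(HCOOH) = 0.08915 x 0.03031 = 0.002702 mol; V(KOH) at equivalence = 0.002702/0.2812 = 0.009609 L.
At equivalence all the acid is converted to HCOO-; total volume = 0.03031 + 0.009609 = 0.03992 L, so [HCOO-] = 0.002702/0.03992 = 0.06769 M.
Kb = Kw/Ka = 1.0e-14 / 1.8 x 10^-4 = 5.56e-11.
[OH^-] = sqrt(Kb x [HCOO-]) = sqrt(5.56e-11 x 0.06769) = 1.94e-6 M.
pOH = 5.71, so pH = 14.00 - 5.71 = 8.29.

8.29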